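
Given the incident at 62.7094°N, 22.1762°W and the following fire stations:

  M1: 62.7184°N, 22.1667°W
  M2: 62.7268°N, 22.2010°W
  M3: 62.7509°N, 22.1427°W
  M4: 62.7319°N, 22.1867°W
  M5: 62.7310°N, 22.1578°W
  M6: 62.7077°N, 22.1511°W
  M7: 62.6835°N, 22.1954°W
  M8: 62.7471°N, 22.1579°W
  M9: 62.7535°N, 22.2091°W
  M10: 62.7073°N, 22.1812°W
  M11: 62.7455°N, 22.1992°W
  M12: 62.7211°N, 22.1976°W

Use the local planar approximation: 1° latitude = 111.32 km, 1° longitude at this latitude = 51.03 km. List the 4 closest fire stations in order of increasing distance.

Distances from 62.7094°N, 22.1762°W:
M1: 1.1130 km
M2: 2.3138 km
M3: 4.9259 km
M4: 2.5614 km
M5: 2.5813 km
M6: 1.2948 km
M7: 3.0451 km
M8: 4.2994 km
M9: 5.1884 km
M10: 0.3461 km
M11: 4.1865 km
M12: 1.6997 km
Sorted: M10 (0.3461 km) < M1 (1.1130 km) < M6 (1.2948 km) < M12 (1.6997 km) < M2 (2.3138 km) < M4 (2.5614 km) < …

M10, M1, M6, M12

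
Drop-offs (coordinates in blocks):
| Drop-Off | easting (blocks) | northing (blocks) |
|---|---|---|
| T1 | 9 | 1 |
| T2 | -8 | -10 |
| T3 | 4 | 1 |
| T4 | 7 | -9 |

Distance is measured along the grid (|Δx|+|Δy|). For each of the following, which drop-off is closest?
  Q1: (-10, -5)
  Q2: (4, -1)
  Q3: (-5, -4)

Q1 at (-10, -5):
  T1: |19| + |6| = 19 + 6 = 25 blocks
  T2: |2| + |-5| = 2 + 5 = 7 blocks
  T3: |14| + |6| = 14 + 6 = 20 blocks
  T4: |17| + |-4| = 17 + 4 = 21 blocks
  → nearest: T2 (7 blocks)
Q2 at (4, -1):
  T1: |5| + |2| = 5 + 2 = 7 blocks
  T2: |-12| + |-9| = 12 + 9 = 21 blocks
  T3: |0| + |2| = 0 + 2 = 2 blocks
  T4: |3| + |-8| = 3 + 8 = 11 blocks
  → nearest: T3 (2 blocks)
Q3 at (-5, -4):
  T1: |14| + |5| = 14 + 5 = 19 blocks
  T2: |-3| + |-6| = 3 + 6 = 9 blocks
  T3: |9| + |5| = 9 + 5 = 14 blocks
  T4: |12| + |-5| = 12 + 5 = 17 blocks
  → nearest: T2 (9 blocks)

Q1→T2; Q2→T3; Q3→T2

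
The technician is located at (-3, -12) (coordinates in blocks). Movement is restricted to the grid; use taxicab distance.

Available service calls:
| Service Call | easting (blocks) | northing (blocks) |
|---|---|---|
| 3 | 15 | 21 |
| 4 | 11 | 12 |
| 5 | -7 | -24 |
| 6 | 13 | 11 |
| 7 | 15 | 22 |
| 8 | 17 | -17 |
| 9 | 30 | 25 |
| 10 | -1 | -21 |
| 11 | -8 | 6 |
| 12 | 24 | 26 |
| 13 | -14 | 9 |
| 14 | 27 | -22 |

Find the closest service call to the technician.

Distances from (-3, -12):
3: |18| + |33| = 18 + 33 = 51 blocks
4: |14| + |24| = 14 + 24 = 38 blocks
5: |-4| + |-12| = 4 + 12 = 16 blocks
6: |16| + |23| = 16 + 23 = 39 blocks
7: |18| + |34| = 18 + 34 = 52 blocks
8: |20| + |-5| = 20 + 5 = 25 blocks
9: |33| + |37| = 33 + 37 = 70 blocks
10: |2| + |-9| = 2 + 9 = 11 blocks
11: |-5| + |18| = 5 + 18 = 23 blocks
12: |27| + |38| = 27 + 38 = 65 blocks
13: |-11| + |21| = 11 + 21 = 32 blocks
14: |30| + |-10| = 30 + 10 = 40 blocks
Minimum: 10 at 11 blocks.

10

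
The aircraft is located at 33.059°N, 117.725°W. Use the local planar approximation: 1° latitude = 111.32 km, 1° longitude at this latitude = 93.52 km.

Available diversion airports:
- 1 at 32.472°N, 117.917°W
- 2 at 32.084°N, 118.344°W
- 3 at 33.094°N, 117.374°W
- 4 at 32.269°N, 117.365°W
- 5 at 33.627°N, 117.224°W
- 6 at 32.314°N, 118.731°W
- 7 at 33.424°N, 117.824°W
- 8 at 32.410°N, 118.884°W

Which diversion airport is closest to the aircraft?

Distances from 33.059°N, 117.725°W:
1: √((-0.587·111.32)² + (-0.192·93.52)²) = √(4269.94811 + 322.41219) = 67.767 km
2: √((-0.975·111.32)² + (-0.619·93.52)²) = √(11780.28037 + 3351.12243) = 123.010 km
3: √((0.035·111.32)² + (0.351·93.52)²) = √(15.18037 + 1077.51476) = 33.056 km
4: √((-0.790·111.32)² + (0.360·93.52)²) = √(7733.93607 + 1133.48036) = 94.167 km
5: √((0.568·111.32)² + (0.501·93.52)²) = √(3998.00255 + 2195.25234) = 78.697 km
6: √((-0.745·111.32)² + (-1.006·93.52)²) = √(6877.94884 + 8851.25714) = 125.416 km
7: √((0.365·111.32)² + (-0.099·93.52)²) = √(1650.94317 + 85.71945) = 41.673 km
8: √((-0.649·111.32)² + (-1.159·93.52)²) = √(5219.58277 + 11748.32273) = 130.261 km
Minimum: 3 at 33.056 km.

3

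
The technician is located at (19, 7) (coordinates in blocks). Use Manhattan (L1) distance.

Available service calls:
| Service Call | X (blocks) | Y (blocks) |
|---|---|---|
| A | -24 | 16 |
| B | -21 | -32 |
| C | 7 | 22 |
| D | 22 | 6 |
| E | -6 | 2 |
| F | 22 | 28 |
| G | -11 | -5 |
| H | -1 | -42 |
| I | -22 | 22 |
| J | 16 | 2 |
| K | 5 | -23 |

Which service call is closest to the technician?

Distances from (19, 7):
A: |-43| + |9| = 43 + 9 = 52 blocks
B: |-40| + |-39| = 40 + 39 = 79 blocks
C: |-12| + |15| = 12 + 15 = 27 blocks
D: |3| + |-1| = 3 + 1 = 4 blocks
E: |-25| + |-5| = 25 + 5 = 30 blocks
F: |3| + |21| = 3 + 21 = 24 blocks
G: |-30| + |-12| = 30 + 12 = 42 blocks
H: |-20| + |-49| = 20 + 49 = 69 blocks
I: |-41| + |15| = 41 + 15 = 56 blocks
J: |-3| + |-5| = 3 + 5 = 8 blocks
K: |-14| + |-30| = 14 + 30 = 44 blocks
Minimum: D at 4 blocks.

D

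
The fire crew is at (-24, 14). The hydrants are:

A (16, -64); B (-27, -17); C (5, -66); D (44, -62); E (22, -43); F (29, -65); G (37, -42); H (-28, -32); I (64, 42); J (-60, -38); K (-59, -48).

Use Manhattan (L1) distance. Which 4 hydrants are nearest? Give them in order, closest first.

Distances from (-24, 14):
A: |40| + |-78| = 40 + 78 = 118
B: |-3| + |-31| = 3 + 31 = 34
C: |29| + |-80| = 29 + 80 = 109
D: |68| + |-76| = 68 + 76 = 144
E: |46| + |-57| = 46 + 57 = 103
F: |53| + |-79| = 53 + 79 = 132
G: |61| + |-56| = 61 + 56 = 117
H: |-4| + |-46| = 4 + 46 = 50
I: |88| + |28| = 88 + 28 = 116
J: |-36| + |-52| = 36 + 52 = 88
K: |-35| + |-62| = 35 + 62 = 97
Sorted: B (34) < H (50) < J (88) < K (97) < E (103) < C (109) < …

B, H, J, K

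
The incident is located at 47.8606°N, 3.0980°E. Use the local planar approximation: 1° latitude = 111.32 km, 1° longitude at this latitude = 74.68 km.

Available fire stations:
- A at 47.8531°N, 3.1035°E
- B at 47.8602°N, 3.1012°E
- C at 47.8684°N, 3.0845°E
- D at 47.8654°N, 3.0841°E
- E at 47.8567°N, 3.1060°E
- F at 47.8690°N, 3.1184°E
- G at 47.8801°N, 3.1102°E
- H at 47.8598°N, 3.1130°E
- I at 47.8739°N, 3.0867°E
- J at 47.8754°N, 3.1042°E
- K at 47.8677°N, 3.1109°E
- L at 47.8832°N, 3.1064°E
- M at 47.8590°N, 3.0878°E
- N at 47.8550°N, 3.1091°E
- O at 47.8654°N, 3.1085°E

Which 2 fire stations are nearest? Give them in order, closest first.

Distances from 47.8606°N, 3.0980°E:
A: 0.9305 km
B: 0.2431 km
C: 1.3306 km
D: 1.1675 km
E: 0.7385 km
F: 1.7876 km
G: 2.3542 km
H: 1.1237 km
I: 1.7042 km
J: 1.7114 km
K: 1.2461 km
L: 2.5929 km
M: 0.7823 km
N: 1.0372 km
O: 0.9489 km
Sorted: B (0.2431 km) < E (0.7385 km) < M (0.7823 km) < A (0.9305 km) < …

B, E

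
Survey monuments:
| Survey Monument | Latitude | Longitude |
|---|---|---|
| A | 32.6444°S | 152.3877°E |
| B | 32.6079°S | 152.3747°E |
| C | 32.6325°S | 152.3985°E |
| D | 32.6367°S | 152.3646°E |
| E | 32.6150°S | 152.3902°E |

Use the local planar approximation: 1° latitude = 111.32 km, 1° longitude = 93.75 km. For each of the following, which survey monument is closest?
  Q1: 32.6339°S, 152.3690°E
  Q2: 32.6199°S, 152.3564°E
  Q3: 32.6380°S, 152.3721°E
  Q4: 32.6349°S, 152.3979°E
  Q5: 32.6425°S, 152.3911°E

Q1→D; Q2→D; Q3→D; Q4→C; Q5→A

Q1 at 32.6339°S, 152.3690°E:
  A: 2.1071 km
  B: 2.9432 km
  C: 2.7700 km
  D: 0.5170 km
  E: 2.8943 km
  → nearest: D (0.5170 km)
Q2 at 32.6199°S, 152.3564°E:
  A: 4.0061 km
  B: 2.1744 km
  C: 4.1887 km
  D: 2.0220 km
  E: 3.2154 km
  → nearest: D (2.0220 km)
Q3 at 32.6380°S, 152.3721°E:
  A: 1.6268 km
  B: 3.3596 km
  C: 2.5496 km
  D: 0.7179 km
  E: 3.0716 km
  → nearest: D (0.7179 km)
Q4 at 32.6349°S, 152.3979°E:
  A: 1.4258 km
  B: 3.7101 km
  C: 0.2730 km
  D: 3.1283 km
  E: 2.3299 km
  → nearest: C (0.2730 km)
Q5 at 32.6425°S, 152.3911°E:
  A: 0.3825 km
  B: 4.1472 km
  C: 1.3117 km
  D: 2.5669 km
  E: 3.0625 km
  → nearest: A (0.3825 km)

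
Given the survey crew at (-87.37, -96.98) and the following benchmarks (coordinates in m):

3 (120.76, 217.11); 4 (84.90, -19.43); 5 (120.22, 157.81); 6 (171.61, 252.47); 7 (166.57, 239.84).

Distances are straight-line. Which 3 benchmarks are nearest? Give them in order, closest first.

Distances from (-87.37, -96.98):
3: √((208.13)² + (314.09)²) = √(43318.0969 + 98652.5281) = 376.79 m
4: √((172.27)² + (77.55)²) = √(29676.9529 + 6014.0025) = 188.92 m
5: √((207.59)² + (254.79)²) = √(43093.6081 + 64917.9441) = 328.65 m
6: √((258.98)² + (349.45)²) = √(67070.6404 + 122115.3025) = 434.96 m
7: √((253.94)² + (336.82)²) = √(64485.5236 + 113447.7124) = 421.82 m
Sorted: 4 (188.92 m) < 5 (328.65 m) < 3 (376.79 m) < 7 (421.82 m) < 6 (434.96 m)

4, 5, 3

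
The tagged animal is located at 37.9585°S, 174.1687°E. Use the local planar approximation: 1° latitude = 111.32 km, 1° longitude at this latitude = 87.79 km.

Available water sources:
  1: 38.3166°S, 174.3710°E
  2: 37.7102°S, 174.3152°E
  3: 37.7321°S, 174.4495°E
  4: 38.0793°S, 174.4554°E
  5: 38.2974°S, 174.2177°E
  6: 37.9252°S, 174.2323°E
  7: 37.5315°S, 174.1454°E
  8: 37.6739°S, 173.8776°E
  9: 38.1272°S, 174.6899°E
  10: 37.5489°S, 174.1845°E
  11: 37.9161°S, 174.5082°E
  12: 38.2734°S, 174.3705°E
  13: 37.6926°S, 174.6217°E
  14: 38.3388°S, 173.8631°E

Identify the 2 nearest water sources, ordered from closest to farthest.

Distances from 37.9585°S, 174.1687°E:
1: 43.6409 km
2: 30.4864 km
3: 35.2545 km
4: 28.5365 km
5: 37.9708 km
6: 6.7020 km
7: 47.5776 km
8: 40.7041 km
9: 49.4601 km
10: 45.6178 km
11: 30.1761 km
12: 39.2771 km
13: 49.5754 km
14: 50.1201 km
Sorted: 6 (6.7020 km) < 4 (28.5365 km) < 11 (30.1761 km) < 2 (30.4864 km) < …

6, 4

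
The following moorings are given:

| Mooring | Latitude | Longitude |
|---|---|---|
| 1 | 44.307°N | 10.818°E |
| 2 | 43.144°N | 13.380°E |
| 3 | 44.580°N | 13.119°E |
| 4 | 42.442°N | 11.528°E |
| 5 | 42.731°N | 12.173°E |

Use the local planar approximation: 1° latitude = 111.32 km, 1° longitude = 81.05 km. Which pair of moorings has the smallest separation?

Pairwise distances:
1–2: 244.703 km
1–3: 188.956 km
1–4: 215.439 km
1–5: 206.979 km
2–3: 161.249 km
2–4: 169.229 km
2–5: 108.092 km
3–4: 270.690 km
3–5: 219.648 km
4–5: 61.383 km
Closest pair: 4–5 at 61.383 km.

4 and 5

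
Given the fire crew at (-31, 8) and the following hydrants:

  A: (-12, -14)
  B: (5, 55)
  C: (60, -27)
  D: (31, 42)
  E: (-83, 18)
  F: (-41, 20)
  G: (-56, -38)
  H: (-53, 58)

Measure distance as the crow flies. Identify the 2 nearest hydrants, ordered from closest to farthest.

F, A

Distances from (-31, 8):
A: 29.1
B: 59.2
C: 97.5
D: 70.7
E: 53.0
F: 15.6
G: 52.4
H: 54.6
Sorted: F (15.6) < A (29.1) < G (52.4) < E (53.0) < …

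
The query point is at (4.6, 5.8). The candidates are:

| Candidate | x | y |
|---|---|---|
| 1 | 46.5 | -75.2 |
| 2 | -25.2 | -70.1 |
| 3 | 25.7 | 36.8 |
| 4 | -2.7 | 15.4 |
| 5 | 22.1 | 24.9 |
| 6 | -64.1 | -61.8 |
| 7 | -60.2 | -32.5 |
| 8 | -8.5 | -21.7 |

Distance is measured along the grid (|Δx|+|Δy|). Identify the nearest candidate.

4

Distances from (4.6, 5.8):
1: |41.9| + |-81.0| = 41.9 + 81.0 = 122.9
2: |-29.8| + |-75.9| = 29.8 + 75.9 = 105.7
3: |21.1| + |31.0| = 21.1 + 31.0 = 52.1
4: |-7.3| + |9.6| = 7.3 + 9.6 = 16.9
5: |17.5| + |19.1| = 17.5 + 19.1 = 36.6
6: |-68.7| + |-67.6| = 68.7 + 67.6 = 136.3
7: |-64.8| + |-38.3| = 64.8 + 38.3 = 103.1
8: |-13.1| + |-27.5| = 13.1 + 27.5 = 40.6
Minimum: 4 at 16.9.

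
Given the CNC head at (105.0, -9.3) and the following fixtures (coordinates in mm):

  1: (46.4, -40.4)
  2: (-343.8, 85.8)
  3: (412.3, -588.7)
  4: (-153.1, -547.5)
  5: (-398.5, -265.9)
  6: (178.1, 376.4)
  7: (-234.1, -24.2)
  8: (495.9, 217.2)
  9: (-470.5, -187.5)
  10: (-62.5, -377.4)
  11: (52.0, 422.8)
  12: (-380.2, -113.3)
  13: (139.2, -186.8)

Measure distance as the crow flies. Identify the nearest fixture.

Distances from (105.0, -9.3):
1: √((-58.6)² + (-31.1)²) = √(3433.960 + 967.210) = 66.3 mm
2: √((-448.8)² + (95.1)²) = √(201421.440 + 9044.010) = 458.8 mm
3: √((307.3)² + (-579.4)²) = √(94433.290 + 335704.360) = 655.8 mm
4: √((-258.1)² + (-538.2)²) = √(66615.610 + 289659.240) = 596.9 mm
5: √((-503.5)² + (-256.6)²) = √(253512.250 + 65843.560) = 565.1 mm
6: √((73.1)² + (385.7)²) = √(5343.610 + 148764.490) = 392.6 mm
7: √((-339.1)² + (-14.9)²) = √(114988.810 + 222.010) = 339.4 mm
8: √((390.9)² + (226.5)²) = √(152802.810 + 51302.250) = 451.8 mm
9: √((-575.5)² + (-178.2)²) = √(331200.250 + 31755.240) = 602.5 mm
10: √((-167.5)² + (-368.1)²) = √(28056.250 + 135497.610) = 404.4 mm
11: √((-53.0)² + (432.1)²) = √(2809.000 + 186710.410) = 435.3 mm
12: √((-485.2)² + (-104.0)²) = √(235419.040 + 10816.000) = 496.2 mm
13: √((34.2)² + (-177.5)²) = √(1169.640 + 31506.250) = 180.8 mm
Minimum: 1 at 66.3 mm.

1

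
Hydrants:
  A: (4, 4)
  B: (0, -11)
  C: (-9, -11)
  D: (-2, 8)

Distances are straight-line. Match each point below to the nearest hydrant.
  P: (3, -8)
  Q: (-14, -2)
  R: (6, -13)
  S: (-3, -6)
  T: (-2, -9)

P→B; Q→C; R→B; S→B; T→B

P at (3, -8):
  A: 12.0
  B: 4.2
  C: 12.4
  D: 16.8
  → nearest: B (4.2)
Q at (-14, -2):
  A: 19.0
  B: 16.6
  C: 10.3
  D: 15.6
  → nearest: C (10.3)
R at (6, -13):
  A: 17.1
  B: 6.3
  C: 15.1
  D: 22.5
  → nearest: B (6.3)
S at (-3, -6):
  A: 12.2
  B: 5.8
  C: 7.8
  D: 14.0
  → nearest: B (5.8)
T at (-2, -9):
  A: 14.3
  B: 2.8
  C: 7.3
  D: 17.0
  → nearest: B (2.8)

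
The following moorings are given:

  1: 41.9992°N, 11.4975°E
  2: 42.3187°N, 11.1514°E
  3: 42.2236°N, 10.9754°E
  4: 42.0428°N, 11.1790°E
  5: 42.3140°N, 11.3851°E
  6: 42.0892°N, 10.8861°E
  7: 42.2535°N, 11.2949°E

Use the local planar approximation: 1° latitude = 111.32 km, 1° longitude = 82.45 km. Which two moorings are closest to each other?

Pairwise distances:
1–2: 45.5993 km
1–3: 49.7701 km
1–4: 26.7051 km
1–5: 36.2482 km
1–6: 51.3959 km
1–7: 32.8697 km
2–3: 17.9624 km
2–4: 30.7974 km
2–5: 19.2757 km
2–6: 33.6328 km
2–7: 13.8804 km
3–4: 26.2084 km
3–5: 35.2469 km
3–6: 16.6750 km
3–7: 26.5522 km
4–5: 34.6438 km
4–6: 24.6958 km
4–7: 25.3270 km
5–6: 48.1554 km
5–7: 10.0333 km
6–7: 38.3482 km
Closest pair: 5–7 at 10.0333 km.

5 and 7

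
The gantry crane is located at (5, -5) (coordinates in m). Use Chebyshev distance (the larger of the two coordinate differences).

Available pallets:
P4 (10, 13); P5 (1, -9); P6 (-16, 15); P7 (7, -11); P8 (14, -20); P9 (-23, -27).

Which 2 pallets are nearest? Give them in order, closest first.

P5, P7

Distances from (5, -5):
P4: 18 m
P5: 4 m
P6: 21 m
P7: 6 m
P8: 15 m
P9: 28 m
Sorted: P5 (4 m) < P7 (6 m) < P8 (15 m) < P4 (18 m) < …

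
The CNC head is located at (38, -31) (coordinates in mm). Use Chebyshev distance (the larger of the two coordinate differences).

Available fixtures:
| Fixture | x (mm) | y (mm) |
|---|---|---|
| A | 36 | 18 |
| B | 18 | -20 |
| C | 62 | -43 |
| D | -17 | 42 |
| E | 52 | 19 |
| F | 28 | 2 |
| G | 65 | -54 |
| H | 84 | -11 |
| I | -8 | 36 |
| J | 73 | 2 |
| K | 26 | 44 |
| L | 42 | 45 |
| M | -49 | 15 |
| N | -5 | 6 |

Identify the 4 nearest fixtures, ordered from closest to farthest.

B, C, G, F

Distances from (38, -31):
A: 49 mm
B: 20 mm
C: 24 mm
D: 73 mm
E: 50 mm
F: 33 mm
G: 27 mm
H: 46 mm
I: 67 mm
J: 35 mm
K: 75 mm
L: 76 mm
M: 87 mm
N: 43 mm
Sorted: B (20 mm) < C (24 mm) < G (27 mm) < F (33 mm) < J (35 mm) < N (43 mm) < …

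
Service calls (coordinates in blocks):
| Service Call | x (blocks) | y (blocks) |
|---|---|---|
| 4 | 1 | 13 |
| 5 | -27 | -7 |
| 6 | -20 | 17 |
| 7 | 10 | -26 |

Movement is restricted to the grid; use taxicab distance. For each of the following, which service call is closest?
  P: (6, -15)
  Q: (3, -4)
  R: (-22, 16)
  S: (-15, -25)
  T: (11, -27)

P at (6, -15):
  4: 33 blocks
  5: 41 blocks
  6: 58 blocks
  7: 15 blocks
  → nearest: 7 (15 blocks)
Q at (3, -4):
  4: 19 blocks
  5: 33 blocks
  6: 44 blocks
  7: 29 blocks
  → nearest: 4 (19 blocks)
R at (-22, 16):
  4: 26 blocks
  5: 28 blocks
  6: 3 blocks
  7: 74 blocks
  → nearest: 6 (3 blocks)
S at (-15, -25):
  4: 54 blocks
  5: 30 blocks
  6: 47 blocks
  7: 26 blocks
  → nearest: 7 (26 blocks)
T at (11, -27):
  4: 50 blocks
  5: 58 blocks
  6: 75 blocks
  7: 2 blocks
  → nearest: 7 (2 blocks)

P→7; Q→4; R→6; S→7; T→7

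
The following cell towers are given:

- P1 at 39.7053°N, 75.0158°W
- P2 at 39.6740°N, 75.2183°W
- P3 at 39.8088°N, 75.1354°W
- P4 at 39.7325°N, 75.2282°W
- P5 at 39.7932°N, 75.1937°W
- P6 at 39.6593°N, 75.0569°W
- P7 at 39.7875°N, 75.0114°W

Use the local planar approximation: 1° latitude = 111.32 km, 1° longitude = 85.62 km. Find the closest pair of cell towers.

P3 and P5

Pairwise distances:
P1–P2: 17.6847 km
P1–P3: 15.4146 km
P1–P4: 18.4360 km
P1–P5: 18.1040 km
P1–P6: 6.2133 km
P1–P7: 9.1583 km
P2–P3: 16.5999 km
P2–P4: 6.5672 km
P2–P5: 13.4355 km
P2–P6: 13.9156 km
P2–P7: 21.7590 km
P3–P4: 11.6308 km
P3–P5: 5.2851 km
P3–P6: 17.9483 km
P3–P7: 10.8784 km
P4–P5: 7.3746 km
P4–P6: 16.7783 km
P4–P7: 19.5461 km
P5–P6: 18.9571 km
P5–P7: 15.6214 km
P6–P7: 14.7934 km
Closest pair: P3–P5 at 5.2851 km.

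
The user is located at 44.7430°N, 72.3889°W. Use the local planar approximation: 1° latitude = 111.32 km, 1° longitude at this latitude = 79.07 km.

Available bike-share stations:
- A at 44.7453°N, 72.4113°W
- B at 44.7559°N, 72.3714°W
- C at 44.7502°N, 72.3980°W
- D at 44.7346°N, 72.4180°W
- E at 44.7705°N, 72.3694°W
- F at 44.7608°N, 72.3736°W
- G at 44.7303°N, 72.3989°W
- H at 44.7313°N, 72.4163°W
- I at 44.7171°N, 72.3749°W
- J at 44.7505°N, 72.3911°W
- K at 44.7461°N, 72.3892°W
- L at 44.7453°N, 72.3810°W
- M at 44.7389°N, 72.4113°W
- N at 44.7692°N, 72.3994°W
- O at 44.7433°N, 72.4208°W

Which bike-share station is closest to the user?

Distances from 44.7430°N, 72.3889°W:
A: √((0.0023·111.32)² + (-0.0224·79.07)²) = √(0.065554 + 3.137036) = 1.7896 km
B: √((0.0129·111.32)² + (0.0175·79.07)²) = √(2.062176 + 1.914695) = 1.9942 km
C: √((0.0072·111.32)² + (-0.0091·79.07)²) = √(0.642409 + 0.517733) = 1.0771 km
D: √((-0.0084·111.32)² + (-0.0291·79.07)²) = √(0.874390 + 5.294311) = 2.4837 km
E: √((0.0275·111.32)² + (0.0195·79.07)²) = √(9.371558 + 2.377348) = 3.4277 km
F: √((0.0178·111.32)² + (0.0153·79.07)²) = √(3.926326 + 1.463546) = 2.3216 km
G: √((-0.0127·111.32)² + (-0.0100·79.07)²) = √(1.998729 + 0.625206) = 1.6199 km
H: √((-0.0117·111.32)² + (-0.0274·79.07)²) = √(1.696360 + 4.693800) = 2.5279 km
I: √((-0.0259·111.32)² + (0.0140·79.07)²) = √(8.312773 + 1.225405) = 3.0884 km
J: √((0.0075·111.32)² + (-0.0022·79.07)²) = √(0.697058 + 0.030260) = 0.8528 km
K: √((0.0031·111.32)² + (-0.0003·79.07)²) = √(0.119088 + 0.000563) = 0.3459 km
L: √((0.0023·111.32)² + (0.0079·79.07)²) = √(0.065554 + 0.390191) = 0.6751 km
M: √((-0.0041·111.32)² + (-0.0224·79.07)²) = √(0.208312 + 3.137036) = 1.8290 km
N: √((0.0262·111.32)² + (-0.0105·79.07)²) = √(8.506462 + 0.689290) = 3.0324 km
O: √((0.0003·111.32)² + (-0.0319·79.07)²) = √(0.001115 + 6.362164) = 2.5226 km
Minimum: K at 0.3459 km.

K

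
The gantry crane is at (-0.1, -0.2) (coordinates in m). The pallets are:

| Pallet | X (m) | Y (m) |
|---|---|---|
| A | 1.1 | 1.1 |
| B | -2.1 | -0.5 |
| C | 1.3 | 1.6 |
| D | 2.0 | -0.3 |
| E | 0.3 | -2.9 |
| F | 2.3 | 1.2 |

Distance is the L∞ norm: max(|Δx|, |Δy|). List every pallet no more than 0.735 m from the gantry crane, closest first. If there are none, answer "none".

Distances from (-0.1, -0.2):
A: max(|1.2|, |1.3|) = 1.3 m
B: max(|-2.0|, |-0.3|) = 2.0 m
C: max(|1.4|, |1.8|) = 1.8 m
D: max(|2.1|, |-0.1|) = 2.1 m
E: max(|0.4|, |-2.7|) = 2.7 m
F: max(|2.4|, |1.4|) = 2.4 m
Threshold 0.735 m: none within range.

none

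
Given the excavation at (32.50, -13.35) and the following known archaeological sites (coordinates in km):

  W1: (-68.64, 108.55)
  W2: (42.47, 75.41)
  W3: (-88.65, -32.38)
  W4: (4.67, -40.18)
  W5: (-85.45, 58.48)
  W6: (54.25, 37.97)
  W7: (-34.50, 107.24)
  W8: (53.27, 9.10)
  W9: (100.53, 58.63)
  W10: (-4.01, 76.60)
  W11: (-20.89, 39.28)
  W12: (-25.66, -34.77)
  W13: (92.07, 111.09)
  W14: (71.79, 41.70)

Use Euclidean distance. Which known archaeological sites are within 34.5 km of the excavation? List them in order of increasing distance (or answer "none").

Distances from (32.50, -13.35):
W1: 158.39 km
W2: 89.32 km
W3: 122.64 km
W4: 38.66 km
W5: 138.10 km
W6: 55.74 km
W7: 137.95 km
W8: 30.58 km
W9: 99.04 km
W10: 97.08 km
W11: 74.97 km
W12: 61.98 km
W13: 137.96 km
W14: 67.63 km
Threshold 34.5 km: W8 (30.58 km) is within range.

W8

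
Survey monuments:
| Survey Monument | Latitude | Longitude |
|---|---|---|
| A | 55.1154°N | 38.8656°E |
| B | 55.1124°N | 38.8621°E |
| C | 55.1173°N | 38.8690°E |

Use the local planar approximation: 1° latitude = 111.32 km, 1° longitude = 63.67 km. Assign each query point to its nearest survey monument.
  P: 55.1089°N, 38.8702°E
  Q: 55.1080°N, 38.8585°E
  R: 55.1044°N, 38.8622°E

P at 55.1089°N, 38.8702°E:
  A: √((0.0065·111.32)² + (-0.0046·63.67)²) = √(0.523568 + 0.085780) = 0.7806 km
  B: √((0.0035·111.32)² + (-0.0081·63.67)²) = √(0.151804 + 0.265974) = 0.6464 km
  C: √((0.0084·111.32)² + (-0.0012·63.67)²) = √(0.874390 + 0.005838) = 0.9382 km
  → nearest: B (0.6464 km)
Q at 55.1080°N, 38.8585°E:
  A: √((0.0074·111.32)² + (0.0071·63.67)²) = √(0.678594 + 0.204356) = 0.9397 km
  B: √((0.0044·111.32)² + (0.0036·63.67)²) = √(0.239912 + 0.052538) = 0.5408 km
  C: √((0.0093·111.32)² + (0.0105·63.67)²) = √(1.071796 + 0.446939) = 1.2324 km
  → nearest: B (0.5408 km)
R at 55.1044°N, 38.8622°E:
  A: √((0.0110·111.32)² + (0.0034·63.67)²) = √(1.499449 + 0.046863) = 1.2435 km
  B: √((0.0080·111.32)² + (-0.0001·63.67)²) = √(0.793097 + 0.000041) = 0.8906 km
  C: √((0.0129·111.32)² + (0.0068·63.67)²) = √(2.062176 + 0.187451) = 1.4999 km
  → nearest: B (0.8906 km)

P→B; Q→B; R→B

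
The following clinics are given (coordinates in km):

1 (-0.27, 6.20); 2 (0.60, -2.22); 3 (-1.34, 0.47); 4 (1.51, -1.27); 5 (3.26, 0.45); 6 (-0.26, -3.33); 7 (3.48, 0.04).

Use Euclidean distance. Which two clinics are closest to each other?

Pairwise distances:
1–2: √((0.87)² + (-8.42)²) = √(0.7569 + 70.8964) = 8.46 km
1–3: √((-1.07)² + (-5.73)²) = √(1.1449 + 32.8329) = 5.83 km
1–4: √((1.78)² + (-7.47)²) = √(3.1684 + 55.8009) = 7.68 km
1–5: √((3.53)² + (-5.75)²) = √(12.4609 + 33.0625) = 6.75 km
1–6: √((0.01)² + (-9.53)²) = √(0.0001 + 90.8209) = 9.53 km
1–7: √((3.75)² + (-6.16)²) = √(14.0625 + 37.9456) = 7.21 km
2–3: √((-1.94)² + (2.69)²) = √(3.7636 + 7.2361) = 3.32 km
2–4: √((0.91)² + (0.95)²) = √(0.8281 + 0.9025) = 1.32 km
2–5: √((2.66)² + (2.67)²) = √(7.0756 + 7.1289) = 3.77 km
2–6: √((-0.86)² + (-1.11)²) = √(0.7396 + 1.2321) = 1.40 km
2–7: √((2.88)² + (2.26)²) = √(8.2944 + 5.1076) = 3.66 km
3–4: √((2.85)² + (-1.74)²) = √(8.1225 + 3.0276) = 3.34 km
3–5: √((4.60)² + (-0.02)²) = √(21.1600 + 0.0004) = 4.60 km
3–6: √((1.08)² + (-3.80)²) = √(1.1664 + 14.4400) = 3.95 km
3–7: √((4.82)² + (-0.43)²) = √(23.2324 + 0.1849) = 4.84 km
4–5: √((1.75)² + (1.72)²) = √(3.0625 + 2.9584) = 2.45 km
4–6: √((-1.77)² + (-2.06)²) = √(3.1329 + 4.2436) = 2.72 km
4–7: √((1.97)² + (1.31)²) = √(3.8809 + 1.7161) = 2.37 km
5–6: √((-3.52)² + (-3.78)²) = √(12.3904 + 14.2884) = 5.17 km
5–7: √((0.22)² + (-0.41)²) = √(0.0484 + 0.1681) = 0.47 km
6–7: √((3.74)² + (3.37)²) = √(13.9876 + 11.3569) = 5.03 km
Closest pair: 5–7 at 0.47 km.

5 and 7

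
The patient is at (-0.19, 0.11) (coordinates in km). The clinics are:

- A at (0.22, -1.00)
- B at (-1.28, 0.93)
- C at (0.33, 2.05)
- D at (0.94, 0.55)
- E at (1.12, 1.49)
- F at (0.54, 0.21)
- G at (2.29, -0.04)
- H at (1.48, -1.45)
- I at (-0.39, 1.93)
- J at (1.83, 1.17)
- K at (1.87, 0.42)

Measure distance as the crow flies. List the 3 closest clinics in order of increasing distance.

Distances from (-0.19, 0.11):
A: 1.18 km
B: 1.36 km
C: 2.01 km
D: 1.21 km
E: 1.90 km
F: 0.74 km
G: 2.48 km
H: 2.29 km
I: 1.83 km
J: 2.28 km
K: 2.08 km
Sorted: F (0.74 km) < A (1.18 km) < D (1.21 km) < B (1.36 km) < I (1.83 km) < …

F, A, D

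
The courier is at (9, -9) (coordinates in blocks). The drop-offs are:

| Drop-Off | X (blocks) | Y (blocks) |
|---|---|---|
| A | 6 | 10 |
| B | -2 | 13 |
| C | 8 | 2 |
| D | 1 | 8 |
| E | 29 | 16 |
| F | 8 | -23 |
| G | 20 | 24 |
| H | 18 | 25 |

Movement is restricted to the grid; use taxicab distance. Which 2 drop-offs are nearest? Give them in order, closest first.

Distances from (9, -9):
A: |-3| + |19| = 3 + 19 = 22 blocks
B: |-11| + |22| = 11 + 22 = 33 blocks
C: |-1| + |11| = 1 + 11 = 12 blocks
D: |-8| + |17| = 8 + 17 = 25 blocks
E: |20| + |25| = 20 + 25 = 45 blocks
F: |-1| + |-14| = 1 + 14 = 15 blocks
G: |11| + |33| = 11 + 33 = 44 blocks
H: |9| + |34| = 9 + 34 = 43 blocks
Sorted: C (12 blocks) < F (15 blocks) < A (22 blocks) < D (25 blocks) < …

C, F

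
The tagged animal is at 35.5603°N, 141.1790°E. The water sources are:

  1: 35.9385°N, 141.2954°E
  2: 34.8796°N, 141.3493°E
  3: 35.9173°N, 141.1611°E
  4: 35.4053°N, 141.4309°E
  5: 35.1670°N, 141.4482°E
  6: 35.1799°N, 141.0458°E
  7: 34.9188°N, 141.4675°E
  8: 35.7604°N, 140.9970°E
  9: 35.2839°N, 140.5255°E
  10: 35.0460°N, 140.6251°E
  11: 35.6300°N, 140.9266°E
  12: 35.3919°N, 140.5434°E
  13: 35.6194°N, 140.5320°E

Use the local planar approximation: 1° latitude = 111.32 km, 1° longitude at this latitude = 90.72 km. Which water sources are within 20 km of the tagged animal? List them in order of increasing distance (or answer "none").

none

Distances from 35.5603°N, 141.1790°E:
1: 43.4053 km
2: 77.3345 km
3: 39.7744 km
4: 28.6348 km
5: 50.1329 km
6: 44.0365 km
7: 76.0569 km
8: 27.7272 km
9: 66.7944 km
10: 76.1762 km
11: 24.1766 km
12: 60.6324 km
13: 59.0634 km
Threshold 20 km: none within range.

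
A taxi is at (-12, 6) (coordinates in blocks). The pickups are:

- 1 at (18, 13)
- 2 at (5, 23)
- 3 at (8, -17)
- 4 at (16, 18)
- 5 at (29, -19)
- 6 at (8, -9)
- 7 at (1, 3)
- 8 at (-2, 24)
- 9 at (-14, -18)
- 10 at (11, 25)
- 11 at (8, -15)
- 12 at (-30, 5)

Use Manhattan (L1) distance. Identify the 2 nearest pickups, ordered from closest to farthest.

7, 12

Distances from (-12, 6):
1: 37 blocks
2: 34 blocks
3: 43 blocks
4: 40 blocks
5: 66 blocks
6: 35 blocks
7: 16 blocks
8: 28 blocks
9: 26 blocks
10: 42 blocks
11: 41 blocks
12: 19 blocks
Sorted: 7 (16 blocks) < 12 (19 blocks) < 9 (26 blocks) < 8 (28 blocks) < …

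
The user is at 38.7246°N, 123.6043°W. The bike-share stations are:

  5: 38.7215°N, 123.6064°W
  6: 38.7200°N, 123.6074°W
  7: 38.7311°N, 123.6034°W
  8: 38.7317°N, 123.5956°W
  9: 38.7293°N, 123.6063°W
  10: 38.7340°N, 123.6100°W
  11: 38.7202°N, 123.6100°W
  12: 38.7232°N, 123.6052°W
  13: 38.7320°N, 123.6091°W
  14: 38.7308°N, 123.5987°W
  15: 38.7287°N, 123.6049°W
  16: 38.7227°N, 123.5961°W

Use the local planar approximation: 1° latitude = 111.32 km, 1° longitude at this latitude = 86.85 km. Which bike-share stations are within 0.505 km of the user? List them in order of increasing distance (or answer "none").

Distances from 38.7246°N, 123.6043°W:
5: 0.3903 km
6: 0.5785 km
7: 0.7278 km
8: 1.0934 km
9: 0.5513 km
10: 1.1576 km
11: 0.6964 km
12: 0.1744 km
13: 0.9232 km
14: 0.8443 km
15: 0.4594 km
16: 0.7429 km
Threshold 0.505 km: 12 (0.1744 km), 5 (0.3903 km), 15 (0.4594 km) are within range.

12, 5, 15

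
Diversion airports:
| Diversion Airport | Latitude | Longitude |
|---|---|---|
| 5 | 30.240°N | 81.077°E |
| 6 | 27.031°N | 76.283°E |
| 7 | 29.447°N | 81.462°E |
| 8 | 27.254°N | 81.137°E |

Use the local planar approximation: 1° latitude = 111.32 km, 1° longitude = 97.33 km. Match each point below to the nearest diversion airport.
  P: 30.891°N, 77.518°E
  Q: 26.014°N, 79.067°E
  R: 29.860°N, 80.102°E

P at 30.891°N, 77.518°E:
  5: √((-0.651·111.32)² + (3.559·97.33)²) = √(5251.80234 + 119991.20722) = 353.897 km
  6: √((-3.860·111.32)² + (-1.235·97.33)²) = √(184637.96490 + 14448.65303) = 446.191 km
  7: √((-1.444·111.32)² + (3.944·97.33)²) = √(25839.30224 + 147355.80839) = 416.167 km
  8: √((-3.637·111.32)² + (3.619·97.33)²) = √(163920.39708 + 124071.09438) = 536.648 km
  → nearest: 5 (353.897 km)
Q at 26.014°N, 79.067°E:
  5: √((4.226·111.32)² + (2.010·97.33)²) = √(221312.21292 + 38272.38807) = 509.494 km
  6: √((1.017·111.32)² + (-2.784·97.33)²) = √(12817.05657 + 73422.96335) = 293.667 km
  7: √((3.433·111.32)² + (2.395·97.33)²) = √(146047.45794 + 54338.10420) = 447.644 km
  8: √((1.240·111.32)² + (2.070·97.33)²) = √(19054.15815 + 40591.41002) = 244.224 km
  → nearest: 8 (244.224 km)
R at 29.860°N, 80.102°E:
  5: √((0.380·111.32)² + (0.975·97.33)²) = √(1789.42536 + 9005.39316) = 103.898 km
  6: √((-2.829·111.32)² + (-3.819·97.33)²) = √(99177.30213 + 138163.32093) = 487.176 km
  7: √((-0.413·111.32)² + (1.360·97.33)²) = √(2113.71534 + 17521.49921) = 140.126 km
  8: √((-2.606·111.32)² + (1.035·97.33)²) = √(84157.96358 + 10147.85251) = 307.093 km
  → nearest: 5 (103.898 km)

P→5; Q→8; R→5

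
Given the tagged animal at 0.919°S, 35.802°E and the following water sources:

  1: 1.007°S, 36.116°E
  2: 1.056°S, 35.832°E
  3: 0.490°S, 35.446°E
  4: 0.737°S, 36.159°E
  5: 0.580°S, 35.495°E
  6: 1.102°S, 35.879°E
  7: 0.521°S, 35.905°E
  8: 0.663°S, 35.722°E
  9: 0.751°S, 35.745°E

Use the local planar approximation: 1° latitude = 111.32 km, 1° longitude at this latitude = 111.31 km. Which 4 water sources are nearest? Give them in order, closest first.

2, 9, 6, 8

Distances from 0.919°S, 35.802°E:
1: 36.298 km
2: 15.612 km
3: 62.056 km
4: 44.604 km
5: 50.910 km
6: 22.101 km
7: 45.765 km
8: 29.857 km
9: 19.749 km
Sorted: 2 (15.612 km) < 9 (19.749 km) < 6 (22.101 km) < 8 (29.857 km) < 1 (36.298 km) < 4 (44.604 km) < …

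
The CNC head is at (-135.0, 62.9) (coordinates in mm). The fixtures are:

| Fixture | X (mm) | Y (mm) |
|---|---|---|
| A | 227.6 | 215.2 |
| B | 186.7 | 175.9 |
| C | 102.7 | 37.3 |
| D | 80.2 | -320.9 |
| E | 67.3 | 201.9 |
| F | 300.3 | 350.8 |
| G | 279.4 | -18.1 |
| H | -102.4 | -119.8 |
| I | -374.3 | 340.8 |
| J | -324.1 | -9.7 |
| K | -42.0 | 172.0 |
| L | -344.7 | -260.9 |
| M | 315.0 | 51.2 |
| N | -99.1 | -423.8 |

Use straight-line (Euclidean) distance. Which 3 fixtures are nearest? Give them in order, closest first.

Distances from (-135.0, 62.9):
A: √((362.6)² + (152.3)²) = √(131478.760 + 23195.290) = 393.3 mm
B: √((321.7)² + (113.0)²) = √(103490.890 + 12769.000) = 341.0 mm
C: √((237.7)² + (-25.6)²) = √(56501.290 + 655.360) = 239.1 mm
D: √((215.2)² + (-383.8)²) = √(46311.040 + 147302.440) = 440.0 mm
E: √((202.3)² + (139.0)²) = √(40925.290 + 19321.000) = 245.5 mm
F: √((435.3)² + (287.9)²) = √(189486.090 + 82886.410) = 521.9 mm
G: √((414.4)² + (-81.0)²) = √(171727.360 + 6561.000) = 422.2 mm
H: √((32.6)² + (-182.7)²) = √(1062.760 + 33379.290) = 185.6 mm
I: √((-239.3)² + (277.9)²) = √(57264.490 + 77228.410) = 366.7 mm
J: √((-189.1)² + (-72.6)²) = √(35758.810 + 5270.760) = 202.6 mm
K: √((93.0)² + (109.1)²) = √(8649.000 + 11902.810) = 143.4 mm
L: √((-209.7)² + (-323.8)²) = √(43974.090 + 104846.440) = 385.8 mm
M: √((450.0)² + (-11.7)²) = √(202500.000 + 136.890) = 450.2 mm
N: √((35.9)² + (-486.7)²) = √(1288.810 + 236876.890) = 488.0 mm
Sorted: K (143.4 mm) < H (185.6 mm) < J (202.6 mm) < C (239.1 mm) < E (245.5 mm) < …

K, H, J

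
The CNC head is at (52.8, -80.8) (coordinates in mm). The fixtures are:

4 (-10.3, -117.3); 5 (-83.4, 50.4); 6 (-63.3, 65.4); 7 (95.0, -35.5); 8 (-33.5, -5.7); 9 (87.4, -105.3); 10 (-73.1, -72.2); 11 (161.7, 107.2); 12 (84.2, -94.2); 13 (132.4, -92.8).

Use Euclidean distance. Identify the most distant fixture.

11

Distances from (52.8, -80.8):
4: √((-63.1)² + (-36.5)²) = √(3981.610 + 1332.250) = 72.9 mm
5: √((-136.2)² + (131.2)²) = √(18550.440 + 17213.440) = 189.1 mm
6: √((-116.1)² + (146.2)²) = √(13479.210 + 21374.440) = 186.7 mm
7: √((42.2)² + (45.3)²) = √(1780.840 + 2052.090) = 61.9 mm
8: √((-86.3)² + (75.1)²) = √(7447.690 + 5640.010) = 114.4 mm
9: √((34.6)² + (-24.5)²) = √(1197.160 + 600.250) = 42.4 mm
10: √((-125.9)² + (8.6)²) = √(15850.810 + 73.960) = 126.2 mm
11: √((108.9)² + (188.0)²) = √(11859.210 + 35344.000) = 217.3 mm
12: √((31.4)² + (-13.4)²) = √(985.960 + 179.560) = 34.1 mm
13: √((79.6)² + (-12.0)²) = √(6336.160 + 144.000) = 80.5 mm
Maximum: 11 at 217.3 mm.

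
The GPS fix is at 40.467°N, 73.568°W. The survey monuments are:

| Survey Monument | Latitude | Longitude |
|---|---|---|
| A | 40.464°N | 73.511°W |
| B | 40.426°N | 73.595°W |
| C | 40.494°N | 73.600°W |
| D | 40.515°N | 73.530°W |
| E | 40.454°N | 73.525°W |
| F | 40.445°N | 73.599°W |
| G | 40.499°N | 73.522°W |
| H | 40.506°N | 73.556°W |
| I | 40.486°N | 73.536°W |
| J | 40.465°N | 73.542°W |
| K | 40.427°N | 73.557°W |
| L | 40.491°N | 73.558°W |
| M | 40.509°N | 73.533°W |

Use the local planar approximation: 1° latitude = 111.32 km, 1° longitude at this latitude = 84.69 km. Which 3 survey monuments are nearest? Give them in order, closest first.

J, L, I

Distances from 40.467°N, 73.568°W:
A: 4.839 km
B: 5.105 km
C: 4.047 km
D: 6.238 km
E: 3.919 km
F: 3.590 km
G: 5.279 km
H: 4.459 km
I: 3.438 km
J: 2.213 km
K: 4.549 km
L: 2.803 km
M: 5.536 km
Sorted: J (2.213 km) < L (2.803 km) < I (3.438 km) < F (3.590 km) < E (3.919 km) < …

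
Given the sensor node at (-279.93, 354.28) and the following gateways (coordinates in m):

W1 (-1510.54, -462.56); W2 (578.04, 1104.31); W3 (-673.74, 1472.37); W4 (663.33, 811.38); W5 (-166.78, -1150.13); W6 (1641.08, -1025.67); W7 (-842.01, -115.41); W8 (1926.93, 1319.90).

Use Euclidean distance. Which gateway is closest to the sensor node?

W7

Distances from (-279.93, 354.28):
W1: 1477.03 m
W2: 1139.59 m
W3: 1185.42 m
W4: 1048.18 m
W5: 1508.66 m
W6: 2365.28 m
W7: 732.49 m
W8: 2408.87 m
Minimum: W7 at 732.49 m.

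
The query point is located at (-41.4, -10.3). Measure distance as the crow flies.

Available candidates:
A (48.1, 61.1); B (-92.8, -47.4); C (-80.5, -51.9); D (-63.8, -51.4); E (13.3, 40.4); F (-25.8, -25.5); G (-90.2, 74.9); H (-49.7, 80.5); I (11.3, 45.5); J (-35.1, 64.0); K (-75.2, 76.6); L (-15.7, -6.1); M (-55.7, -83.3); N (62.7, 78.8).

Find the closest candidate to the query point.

F

Distances from (-41.4, -10.3):
A: √((89.5)² + (71.4)²) = √(8010.2500 + 5097.9600) = 114.49
B: √((-51.4)² + (-37.1)²) = √(2641.9600 + 1376.4100) = 63.39
C: √((-39.1)² + (-41.6)²) = √(1528.8100 + 1730.5600) = 57.09
D: √((-22.4)² + (-41.1)²) = √(501.7600 + 1689.2100) = 46.81
E: √((54.7)² + (50.7)²) = √(2992.0900 + 2570.4900) = 74.58
F: √((15.6)² + (-15.2)²) = √(243.3600 + 231.0400) = 21.78
G: √((-48.8)² + (85.2)²) = √(2381.4400 + 7259.0400) = 98.19
H: √((-8.3)² + (90.8)²) = √(68.8900 + 8244.6400) = 91.18
I: √((52.7)² + (55.8)²) = √(2777.2900 + 3113.6400) = 76.75
J: √((6.3)² + (74.3)²) = √(39.6900 + 5520.4900) = 74.57
K: √((-33.8)² + (86.9)²) = √(1142.4400 + 7551.6100) = 93.24
L: √((25.7)² + (4.2)²) = √(660.4900 + 17.6400) = 26.04
M: √((-14.3)² + (-73.0)²) = √(204.4900 + 5329.0000) = 74.39
N: √((104.1)² + (89.1)²) = √(10836.8100 + 7938.8100) = 137.02
Minimum: F at 21.78.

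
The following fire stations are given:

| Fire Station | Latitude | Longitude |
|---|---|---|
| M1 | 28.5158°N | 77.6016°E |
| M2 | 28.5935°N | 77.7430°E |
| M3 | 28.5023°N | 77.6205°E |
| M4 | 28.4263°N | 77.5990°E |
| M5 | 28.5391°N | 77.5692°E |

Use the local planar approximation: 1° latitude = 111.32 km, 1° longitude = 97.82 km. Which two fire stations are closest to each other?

M1 and M3

Pairwise distances:
M1–M3: 2.3825 km
M1–M5: 4.0954 km
M3–M5: 6.4780 km
M3–M4: 8.7178 km
M1–M4: 9.9664 km
M4–M5: 12.8908 km
M2–M3: 15.7055 km
M1–M2: 16.3136 km
M2–M5: 18.0475 km
M2–M4: 23.3420 km
Closest pair: M1–M3 at 2.3825 km.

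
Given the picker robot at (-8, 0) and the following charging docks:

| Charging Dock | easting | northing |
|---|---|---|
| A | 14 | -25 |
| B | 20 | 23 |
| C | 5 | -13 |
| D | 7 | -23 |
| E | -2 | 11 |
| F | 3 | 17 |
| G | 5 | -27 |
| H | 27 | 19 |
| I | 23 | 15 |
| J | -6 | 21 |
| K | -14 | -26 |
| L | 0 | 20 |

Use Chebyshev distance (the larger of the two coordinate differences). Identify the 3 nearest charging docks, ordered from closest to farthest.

E, C, F

Distances from (-8, 0):
A: max(|22|, |-25|) = 25
B: max(|28|, |23|) = 28
C: max(|13|, |-13|) = 13
D: max(|15|, |-23|) = 23
E: max(|6|, |11|) = 11
F: max(|11|, |17|) = 17
G: max(|13|, |-27|) = 27
H: max(|35|, |19|) = 35
I: max(|31|, |15|) = 31
J: max(|2|, |21|) = 21
K: max(|-6|, |-26|) = 26
L: max(|8|, |20|) = 20
Sorted: E (11) < C (13) < F (17) < L (20) < J (21) < …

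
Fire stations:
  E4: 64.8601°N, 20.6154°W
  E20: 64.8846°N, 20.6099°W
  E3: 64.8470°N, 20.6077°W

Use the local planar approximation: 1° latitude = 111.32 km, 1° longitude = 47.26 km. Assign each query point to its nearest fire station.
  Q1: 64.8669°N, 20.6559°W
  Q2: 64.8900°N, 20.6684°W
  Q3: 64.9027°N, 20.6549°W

Q1→E4; Q2→E20; Q3→E20

Q1 at 64.8669°N, 20.6559°W:
  E4: 2.0583 km
  E20: 2.9340 km
  E3: 3.1775 km
  → nearest: E4 (2.0583 km)
Q2 at 64.8900°N, 20.6684°W:
  E4: 4.1656 km
  E20: 2.8293 km
  E3: 5.5805 km
  → nearest: E20 (2.8293 km)
Q3 at 64.9027°N, 20.6549°W:
  E4: 5.0964 km
  E20: 2.9296 km
  E3: 6.5896 km
  → nearest: E20 (2.9296 km)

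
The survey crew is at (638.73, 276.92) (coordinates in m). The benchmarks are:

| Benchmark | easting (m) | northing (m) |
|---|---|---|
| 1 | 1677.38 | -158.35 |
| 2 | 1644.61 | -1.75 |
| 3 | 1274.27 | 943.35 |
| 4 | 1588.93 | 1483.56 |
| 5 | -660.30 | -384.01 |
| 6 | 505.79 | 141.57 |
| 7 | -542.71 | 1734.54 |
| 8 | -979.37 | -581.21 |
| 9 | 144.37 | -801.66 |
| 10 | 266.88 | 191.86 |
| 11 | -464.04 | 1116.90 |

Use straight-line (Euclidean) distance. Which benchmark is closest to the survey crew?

Distances from (638.73, 276.92):
1: √((1038.65)² + (-435.27)²) = √(1078793.8225 + 189459.9729) = 1126.17 m
2: √((1005.88)² + (-278.67)²) = √(1011794.5744 + 77656.9689) = 1043.77 m
3: √((635.54)² + (666.43)²) = √(403911.0916 + 444128.9449) = 920.89 m
4: √((950.20)² + (1206.64)²) = √(902880.0400 + 1455980.0896) = 1535.86 m
5: √((-1299.03)² + (-660.93)²) = √(1687478.9409 + 436828.4649) = 1457.50 m
6: √((-132.94)² + (-135.35)²) = √(17673.0436 + 18319.6225) = 189.72 m
7: √((-1181.44)² + (1457.62)²) = √(1395800.4736 + 2124656.0644) = 1876.29 m
8: √((-1618.10)² + (-858.13)²) = √(2618247.6100 + 736387.0969) = 1831.57 m
9: √((-494.36)² + (-1078.58)²) = √(244391.8096 + 1163334.8164) = 1186.48 m
10: √((-371.85)² + (-85.06)²) = √(138272.4225 + 7235.2036) = 381.45 m
11: √((-1102.77)² + (839.98)²) = √(1216101.6729 + 705566.4004) = 1386.24 m
Minimum: 6 at 189.72 m.

6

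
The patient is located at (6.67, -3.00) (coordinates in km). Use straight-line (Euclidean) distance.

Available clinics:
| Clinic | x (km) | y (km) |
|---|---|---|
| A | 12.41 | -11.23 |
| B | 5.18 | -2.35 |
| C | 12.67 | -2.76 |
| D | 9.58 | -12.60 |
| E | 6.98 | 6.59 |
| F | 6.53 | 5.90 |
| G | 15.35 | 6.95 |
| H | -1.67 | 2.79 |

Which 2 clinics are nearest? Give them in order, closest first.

B, C

Distances from (6.67, -3.00):
A: √((5.74)² + (-8.23)²) = √(32.94760 + 67.73290) = 10.034 km
B: √((-1.49)² + (0.65)²) = √(2.22010 + 0.42250) = 1.626 km
C: √((6.00)² + (0.24)²) = √(36.00000 + 0.05760) = 6.005 km
D: √((2.91)² + (-9.60)²) = √(8.46810 + 92.16000) = 10.031 km
E: √((0.31)² + (9.59)²) = √(0.09610 + 91.96810) = 9.595 km
F: √((-0.14)² + (8.90)²) = √(0.01960 + 79.21000) = 8.901 km
G: √((8.68)² + (9.95)²) = √(75.34240 + 99.00250) = 13.204 km
H: √((-8.34)² + (5.79)²) = √(69.55560 + 33.52410) = 10.153 km
Sorted: B (1.626 km) < C (6.005 km) < F (8.901 km) < E (9.595 km) < …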